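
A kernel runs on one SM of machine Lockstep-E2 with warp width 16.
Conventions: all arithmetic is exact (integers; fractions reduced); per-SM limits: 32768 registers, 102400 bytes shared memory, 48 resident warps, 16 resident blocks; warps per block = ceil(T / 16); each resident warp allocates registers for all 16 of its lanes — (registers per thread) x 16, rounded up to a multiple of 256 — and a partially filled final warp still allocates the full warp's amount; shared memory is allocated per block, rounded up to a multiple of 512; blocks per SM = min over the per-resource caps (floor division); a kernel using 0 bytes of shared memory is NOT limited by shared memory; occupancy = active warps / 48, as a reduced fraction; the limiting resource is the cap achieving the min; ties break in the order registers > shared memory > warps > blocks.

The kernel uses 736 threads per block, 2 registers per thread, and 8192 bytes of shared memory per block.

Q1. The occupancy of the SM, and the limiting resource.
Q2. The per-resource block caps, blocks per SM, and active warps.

Answer: occupancy 23/24, limited by warps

registers: 2 blocks
shared memory: 12 blocks
warps: 1 block
blocks: 16 blocks

Answer: 1 block, 46 active warps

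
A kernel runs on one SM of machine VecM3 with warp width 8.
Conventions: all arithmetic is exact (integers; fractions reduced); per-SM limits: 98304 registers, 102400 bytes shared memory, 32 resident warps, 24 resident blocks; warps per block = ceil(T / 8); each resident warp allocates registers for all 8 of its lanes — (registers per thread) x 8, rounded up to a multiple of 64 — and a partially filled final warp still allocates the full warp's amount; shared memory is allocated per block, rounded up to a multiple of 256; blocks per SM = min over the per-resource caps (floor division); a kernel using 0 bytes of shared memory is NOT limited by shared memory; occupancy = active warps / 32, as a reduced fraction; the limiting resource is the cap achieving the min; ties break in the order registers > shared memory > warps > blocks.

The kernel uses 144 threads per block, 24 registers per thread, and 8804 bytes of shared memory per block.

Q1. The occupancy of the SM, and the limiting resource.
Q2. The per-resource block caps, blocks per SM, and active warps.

Answer: occupancy 9/16, limited by warps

registers: 28 blocks
shared memory: 11 blocks
warps: 1 block
blocks: 24 blocks

Answer: 1 block, 18 active warps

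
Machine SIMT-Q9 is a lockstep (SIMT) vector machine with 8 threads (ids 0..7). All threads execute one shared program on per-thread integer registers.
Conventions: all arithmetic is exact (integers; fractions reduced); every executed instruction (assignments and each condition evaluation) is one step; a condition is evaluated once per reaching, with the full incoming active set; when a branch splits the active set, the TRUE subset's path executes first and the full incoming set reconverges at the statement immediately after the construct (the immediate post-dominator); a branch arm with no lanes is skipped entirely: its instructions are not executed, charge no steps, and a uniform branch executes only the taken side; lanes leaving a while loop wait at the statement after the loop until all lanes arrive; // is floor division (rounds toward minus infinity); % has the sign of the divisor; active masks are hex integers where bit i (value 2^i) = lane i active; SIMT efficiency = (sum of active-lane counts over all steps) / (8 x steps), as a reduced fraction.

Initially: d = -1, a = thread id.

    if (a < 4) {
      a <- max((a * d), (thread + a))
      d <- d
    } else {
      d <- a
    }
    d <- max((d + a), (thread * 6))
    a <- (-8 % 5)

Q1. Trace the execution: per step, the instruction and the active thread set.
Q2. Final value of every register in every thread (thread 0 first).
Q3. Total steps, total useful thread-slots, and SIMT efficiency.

step 0: eval (a < 4)                 0xff
step 1: a <- max((a * d), (thread + a)) 0x0f
step 2: d <- d                       0x0f
step 3: d <- a                       0xf0
step 4: d <- max((d + a), (thread * 6)) 0xff
step 5: a <- (-8 % 5)                0xff

Answer: 6 steps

d: 0,6,12,18,24,30,36,42
a: 2,2,2,2,2,2,2,2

steps = 6; useful = 36; efficiency = 36/48 = 3/4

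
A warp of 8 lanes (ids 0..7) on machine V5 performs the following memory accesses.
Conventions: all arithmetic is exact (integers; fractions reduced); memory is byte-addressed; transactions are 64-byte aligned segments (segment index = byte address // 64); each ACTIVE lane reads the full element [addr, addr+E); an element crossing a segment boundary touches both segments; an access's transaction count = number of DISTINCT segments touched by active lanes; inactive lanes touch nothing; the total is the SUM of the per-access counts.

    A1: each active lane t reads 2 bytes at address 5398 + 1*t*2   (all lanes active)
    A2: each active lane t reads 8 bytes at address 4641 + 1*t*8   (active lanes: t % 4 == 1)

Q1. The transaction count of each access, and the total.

A1: 1 transaction
A2: 2 transactions

Answer: 1,2; total 3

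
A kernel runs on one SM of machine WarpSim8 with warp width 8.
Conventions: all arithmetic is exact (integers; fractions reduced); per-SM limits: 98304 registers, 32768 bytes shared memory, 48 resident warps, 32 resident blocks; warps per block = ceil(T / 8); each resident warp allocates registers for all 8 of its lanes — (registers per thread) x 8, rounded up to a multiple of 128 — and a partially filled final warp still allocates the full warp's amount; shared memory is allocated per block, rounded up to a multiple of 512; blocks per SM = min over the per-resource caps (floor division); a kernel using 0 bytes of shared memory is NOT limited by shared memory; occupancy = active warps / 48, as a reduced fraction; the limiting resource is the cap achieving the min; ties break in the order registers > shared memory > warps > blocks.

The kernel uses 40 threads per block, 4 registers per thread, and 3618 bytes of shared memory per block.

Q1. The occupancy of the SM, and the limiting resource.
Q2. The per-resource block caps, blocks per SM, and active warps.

Answer: occupancy 5/6, limited by shared memory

registers: 153 blocks
shared memory: 8 blocks
warps: 9 blocks
blocks: 32 blocks

Answer: 8 blocks, 40 active warps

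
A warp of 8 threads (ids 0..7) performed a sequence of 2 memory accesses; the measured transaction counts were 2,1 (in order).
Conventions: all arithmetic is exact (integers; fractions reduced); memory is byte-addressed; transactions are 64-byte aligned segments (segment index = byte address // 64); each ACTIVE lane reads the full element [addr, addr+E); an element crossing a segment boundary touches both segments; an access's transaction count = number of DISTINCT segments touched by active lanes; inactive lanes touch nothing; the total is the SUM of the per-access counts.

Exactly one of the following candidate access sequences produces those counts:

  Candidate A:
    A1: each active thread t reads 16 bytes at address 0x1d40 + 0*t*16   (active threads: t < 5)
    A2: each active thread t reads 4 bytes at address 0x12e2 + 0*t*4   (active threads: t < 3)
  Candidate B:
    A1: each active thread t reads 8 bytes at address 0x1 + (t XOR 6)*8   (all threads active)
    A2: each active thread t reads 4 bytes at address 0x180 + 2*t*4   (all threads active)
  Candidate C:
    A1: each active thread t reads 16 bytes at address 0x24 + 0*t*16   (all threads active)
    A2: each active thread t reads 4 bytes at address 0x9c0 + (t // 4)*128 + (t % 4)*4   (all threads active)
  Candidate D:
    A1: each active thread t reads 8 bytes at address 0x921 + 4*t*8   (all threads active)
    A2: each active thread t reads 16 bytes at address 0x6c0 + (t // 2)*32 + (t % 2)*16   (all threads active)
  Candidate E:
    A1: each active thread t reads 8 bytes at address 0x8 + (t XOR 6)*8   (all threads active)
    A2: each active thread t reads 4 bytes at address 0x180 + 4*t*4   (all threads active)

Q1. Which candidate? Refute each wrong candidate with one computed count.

A: A1 gives 1 transaction, not 2
C: A1 gives 1 transaction, not 2
D: A1 gives 5 transactions, not 2
E: A2 gives 2 transactions, not 1
B: all counts match (2,1)

Answer: B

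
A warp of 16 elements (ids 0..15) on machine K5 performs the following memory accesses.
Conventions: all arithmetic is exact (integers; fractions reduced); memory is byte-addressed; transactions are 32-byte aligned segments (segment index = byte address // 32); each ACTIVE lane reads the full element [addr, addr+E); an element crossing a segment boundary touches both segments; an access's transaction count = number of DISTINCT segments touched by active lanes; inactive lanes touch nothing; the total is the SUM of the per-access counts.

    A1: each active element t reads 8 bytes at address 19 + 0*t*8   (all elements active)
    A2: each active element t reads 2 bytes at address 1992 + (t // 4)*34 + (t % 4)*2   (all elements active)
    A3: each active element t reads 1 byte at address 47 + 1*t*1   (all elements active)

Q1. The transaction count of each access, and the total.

A1: 1 transaction
A2: 4 transactions
A3: 1 transaction

Answer: 1,4,1; total 6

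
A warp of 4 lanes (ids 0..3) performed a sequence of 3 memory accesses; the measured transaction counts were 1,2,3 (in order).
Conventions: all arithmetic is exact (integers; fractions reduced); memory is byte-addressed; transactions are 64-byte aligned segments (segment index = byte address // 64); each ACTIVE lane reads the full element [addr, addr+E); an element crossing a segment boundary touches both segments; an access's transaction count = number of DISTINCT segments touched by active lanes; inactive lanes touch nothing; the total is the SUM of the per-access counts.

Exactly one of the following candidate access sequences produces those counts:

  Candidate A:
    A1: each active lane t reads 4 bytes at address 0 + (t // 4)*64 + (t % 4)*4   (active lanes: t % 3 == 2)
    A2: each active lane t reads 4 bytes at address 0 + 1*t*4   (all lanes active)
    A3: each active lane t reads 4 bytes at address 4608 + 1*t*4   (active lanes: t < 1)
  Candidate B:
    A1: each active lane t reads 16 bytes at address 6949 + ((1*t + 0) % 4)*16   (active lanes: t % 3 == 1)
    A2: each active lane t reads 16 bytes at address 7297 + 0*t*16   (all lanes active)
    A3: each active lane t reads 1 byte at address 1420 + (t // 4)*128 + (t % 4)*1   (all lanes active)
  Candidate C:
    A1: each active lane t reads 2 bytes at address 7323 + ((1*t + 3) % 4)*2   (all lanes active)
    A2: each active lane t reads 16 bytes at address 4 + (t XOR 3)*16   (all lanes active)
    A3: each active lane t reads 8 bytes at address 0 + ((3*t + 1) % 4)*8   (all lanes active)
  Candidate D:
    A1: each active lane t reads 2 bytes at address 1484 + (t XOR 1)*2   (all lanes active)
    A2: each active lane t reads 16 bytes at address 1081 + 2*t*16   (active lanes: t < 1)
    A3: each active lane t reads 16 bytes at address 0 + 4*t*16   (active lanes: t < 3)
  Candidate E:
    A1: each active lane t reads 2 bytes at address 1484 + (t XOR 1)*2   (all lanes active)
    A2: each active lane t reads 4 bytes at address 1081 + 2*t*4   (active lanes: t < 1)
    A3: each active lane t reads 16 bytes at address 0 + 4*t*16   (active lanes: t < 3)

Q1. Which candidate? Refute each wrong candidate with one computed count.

A: A2 gives 1 transaction, not 2
B: A1 gives 2 transactions, not 1
C: A3 gives 1 transaction, not 3
E: A2 gives 1 transaction, not 2
D: all counts match (1,2,3)

Answer: D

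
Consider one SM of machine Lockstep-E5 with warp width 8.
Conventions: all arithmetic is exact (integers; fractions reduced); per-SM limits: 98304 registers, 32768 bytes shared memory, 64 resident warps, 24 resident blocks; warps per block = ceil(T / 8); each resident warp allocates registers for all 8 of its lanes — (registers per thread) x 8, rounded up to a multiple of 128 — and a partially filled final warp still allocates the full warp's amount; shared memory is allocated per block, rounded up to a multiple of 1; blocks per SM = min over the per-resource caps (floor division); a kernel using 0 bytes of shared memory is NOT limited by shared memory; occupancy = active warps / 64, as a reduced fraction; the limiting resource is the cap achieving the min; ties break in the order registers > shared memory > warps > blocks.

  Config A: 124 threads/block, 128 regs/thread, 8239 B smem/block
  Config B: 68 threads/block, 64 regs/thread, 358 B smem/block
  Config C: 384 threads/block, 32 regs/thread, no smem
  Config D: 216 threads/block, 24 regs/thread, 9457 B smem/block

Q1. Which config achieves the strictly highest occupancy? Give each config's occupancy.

occupancies: A 3/4, B 63/64, C 3/4, D 27/32

Answer: B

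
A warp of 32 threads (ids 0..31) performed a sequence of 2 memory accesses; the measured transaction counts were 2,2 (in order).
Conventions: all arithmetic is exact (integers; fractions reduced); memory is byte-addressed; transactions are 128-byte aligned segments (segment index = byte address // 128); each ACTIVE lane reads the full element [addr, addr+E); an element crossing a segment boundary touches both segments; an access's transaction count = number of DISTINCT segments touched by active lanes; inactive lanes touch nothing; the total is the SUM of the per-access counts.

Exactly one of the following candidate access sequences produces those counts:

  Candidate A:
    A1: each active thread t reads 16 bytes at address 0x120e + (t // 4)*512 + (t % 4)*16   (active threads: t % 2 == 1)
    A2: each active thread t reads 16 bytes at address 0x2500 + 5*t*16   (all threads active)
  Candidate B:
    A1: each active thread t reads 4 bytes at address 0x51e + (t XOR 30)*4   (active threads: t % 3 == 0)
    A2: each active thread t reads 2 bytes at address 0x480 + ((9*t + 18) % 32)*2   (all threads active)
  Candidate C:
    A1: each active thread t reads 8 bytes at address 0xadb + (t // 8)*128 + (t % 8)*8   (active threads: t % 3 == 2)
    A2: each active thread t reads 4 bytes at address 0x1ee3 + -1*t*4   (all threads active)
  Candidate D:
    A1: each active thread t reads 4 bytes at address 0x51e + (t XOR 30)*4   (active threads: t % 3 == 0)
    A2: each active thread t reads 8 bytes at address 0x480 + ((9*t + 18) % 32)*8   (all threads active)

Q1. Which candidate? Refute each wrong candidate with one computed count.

A: A1 gives 8 transactions, not 2
B: A2 gives 1 transaction, not 2
C: A1 gives 5 transactions, not 2
D: all counts match (2,2)

Answer: D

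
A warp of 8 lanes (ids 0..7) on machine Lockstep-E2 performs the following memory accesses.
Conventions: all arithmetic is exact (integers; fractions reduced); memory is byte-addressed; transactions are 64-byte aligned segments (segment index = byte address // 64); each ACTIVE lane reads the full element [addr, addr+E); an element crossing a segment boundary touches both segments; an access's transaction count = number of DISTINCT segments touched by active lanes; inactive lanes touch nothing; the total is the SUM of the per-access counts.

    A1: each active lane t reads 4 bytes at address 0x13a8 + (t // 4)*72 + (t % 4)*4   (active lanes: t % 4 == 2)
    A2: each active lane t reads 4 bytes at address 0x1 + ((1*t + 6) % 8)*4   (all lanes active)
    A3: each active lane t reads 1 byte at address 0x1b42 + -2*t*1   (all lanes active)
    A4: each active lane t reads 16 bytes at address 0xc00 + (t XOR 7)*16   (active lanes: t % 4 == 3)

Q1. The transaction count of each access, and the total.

A1: 2 transactions
A2: 1 transaction
A3: 2 transactions
A4: 2 transactions

Answer: 2,1,2,2; total 7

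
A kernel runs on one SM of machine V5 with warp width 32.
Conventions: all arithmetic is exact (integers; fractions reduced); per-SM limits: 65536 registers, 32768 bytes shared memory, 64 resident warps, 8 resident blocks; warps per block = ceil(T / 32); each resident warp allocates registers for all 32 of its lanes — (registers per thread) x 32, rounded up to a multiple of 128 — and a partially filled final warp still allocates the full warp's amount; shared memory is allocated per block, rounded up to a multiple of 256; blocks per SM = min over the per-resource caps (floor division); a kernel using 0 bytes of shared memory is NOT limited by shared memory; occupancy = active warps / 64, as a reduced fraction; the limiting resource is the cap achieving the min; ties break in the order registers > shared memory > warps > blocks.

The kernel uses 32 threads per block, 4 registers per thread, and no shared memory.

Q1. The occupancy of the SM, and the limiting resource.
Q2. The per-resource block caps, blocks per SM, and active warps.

Answer: occupancy 1/8, limited by blocks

registers: 512 blocks
shared memory: no limit (kernel uses none)
warps: 64 blocks
blocks: 8 blocks

Answer: 8 blocks, 8 active warps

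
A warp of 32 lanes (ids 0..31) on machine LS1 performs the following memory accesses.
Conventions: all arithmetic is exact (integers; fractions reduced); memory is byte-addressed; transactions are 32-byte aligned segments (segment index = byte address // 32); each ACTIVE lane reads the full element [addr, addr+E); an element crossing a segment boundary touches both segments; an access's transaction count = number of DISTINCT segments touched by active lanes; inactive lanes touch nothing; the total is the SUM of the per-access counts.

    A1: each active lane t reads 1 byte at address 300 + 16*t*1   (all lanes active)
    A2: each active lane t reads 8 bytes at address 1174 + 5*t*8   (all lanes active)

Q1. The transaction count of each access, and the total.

A1: 16 transactions
A2: 40 transactions

Answer: 16,40; total 56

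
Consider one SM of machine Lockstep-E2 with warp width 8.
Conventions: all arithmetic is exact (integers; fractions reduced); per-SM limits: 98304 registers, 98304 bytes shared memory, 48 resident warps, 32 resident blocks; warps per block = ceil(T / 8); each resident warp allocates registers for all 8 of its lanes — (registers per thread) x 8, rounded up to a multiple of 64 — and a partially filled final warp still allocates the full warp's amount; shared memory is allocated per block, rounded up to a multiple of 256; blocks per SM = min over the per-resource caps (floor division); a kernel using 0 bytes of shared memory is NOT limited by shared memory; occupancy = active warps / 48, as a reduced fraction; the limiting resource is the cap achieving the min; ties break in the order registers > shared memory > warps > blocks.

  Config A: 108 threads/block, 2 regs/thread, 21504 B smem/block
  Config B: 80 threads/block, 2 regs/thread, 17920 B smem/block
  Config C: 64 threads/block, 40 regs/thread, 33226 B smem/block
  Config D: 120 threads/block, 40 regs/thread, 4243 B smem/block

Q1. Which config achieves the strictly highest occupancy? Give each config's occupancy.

occupancies: A 7/8, B 5/6, C 1/3, D 15/16

Answer: D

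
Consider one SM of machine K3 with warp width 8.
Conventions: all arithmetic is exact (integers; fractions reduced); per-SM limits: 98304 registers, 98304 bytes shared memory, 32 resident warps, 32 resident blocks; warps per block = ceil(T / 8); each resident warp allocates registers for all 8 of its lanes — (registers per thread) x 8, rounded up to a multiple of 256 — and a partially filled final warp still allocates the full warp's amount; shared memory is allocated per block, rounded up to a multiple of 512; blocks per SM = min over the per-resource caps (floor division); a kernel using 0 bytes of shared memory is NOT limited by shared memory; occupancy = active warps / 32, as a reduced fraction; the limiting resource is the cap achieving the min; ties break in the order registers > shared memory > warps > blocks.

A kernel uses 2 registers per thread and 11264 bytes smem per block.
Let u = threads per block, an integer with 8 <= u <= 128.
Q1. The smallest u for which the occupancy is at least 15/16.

Answer: u = 25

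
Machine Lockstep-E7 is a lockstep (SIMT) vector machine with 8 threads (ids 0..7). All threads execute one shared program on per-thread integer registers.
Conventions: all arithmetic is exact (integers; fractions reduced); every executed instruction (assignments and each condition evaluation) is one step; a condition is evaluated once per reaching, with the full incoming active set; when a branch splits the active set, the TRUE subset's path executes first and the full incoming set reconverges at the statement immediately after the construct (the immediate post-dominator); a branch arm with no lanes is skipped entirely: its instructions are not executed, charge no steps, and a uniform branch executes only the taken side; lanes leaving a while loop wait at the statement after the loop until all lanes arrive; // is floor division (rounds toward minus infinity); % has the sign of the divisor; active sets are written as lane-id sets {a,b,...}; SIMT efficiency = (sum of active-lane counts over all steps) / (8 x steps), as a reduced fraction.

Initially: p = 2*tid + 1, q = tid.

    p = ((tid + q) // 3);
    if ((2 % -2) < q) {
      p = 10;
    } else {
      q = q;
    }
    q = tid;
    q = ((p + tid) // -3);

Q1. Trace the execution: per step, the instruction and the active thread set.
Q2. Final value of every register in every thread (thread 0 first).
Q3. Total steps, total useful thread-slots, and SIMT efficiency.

step 0: p <- ((tid + q) // 3)        {0,1,2,3,4,5,6,7}
step 1: eval ((2 % -2) < q)          {0,1,2,3,4,5,6,7}
step 2: p <- 10                      {1,2,3,4,5,6,7}
step 3: q <- q                       {0}
step 4: q <- tid                     {0,1,2,3,4,5,6,7}
step 5: q <- ((p + tid) // -3)       {0,1,2,3,4,5,6,7}

Answer: 6 steps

p: 0,10,10,10,10,10,10,10
q: 0,-4,-4,-5,-5,-5,-6,-6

steps = 6; useful = 40; efficiency = 40/48 = 5/6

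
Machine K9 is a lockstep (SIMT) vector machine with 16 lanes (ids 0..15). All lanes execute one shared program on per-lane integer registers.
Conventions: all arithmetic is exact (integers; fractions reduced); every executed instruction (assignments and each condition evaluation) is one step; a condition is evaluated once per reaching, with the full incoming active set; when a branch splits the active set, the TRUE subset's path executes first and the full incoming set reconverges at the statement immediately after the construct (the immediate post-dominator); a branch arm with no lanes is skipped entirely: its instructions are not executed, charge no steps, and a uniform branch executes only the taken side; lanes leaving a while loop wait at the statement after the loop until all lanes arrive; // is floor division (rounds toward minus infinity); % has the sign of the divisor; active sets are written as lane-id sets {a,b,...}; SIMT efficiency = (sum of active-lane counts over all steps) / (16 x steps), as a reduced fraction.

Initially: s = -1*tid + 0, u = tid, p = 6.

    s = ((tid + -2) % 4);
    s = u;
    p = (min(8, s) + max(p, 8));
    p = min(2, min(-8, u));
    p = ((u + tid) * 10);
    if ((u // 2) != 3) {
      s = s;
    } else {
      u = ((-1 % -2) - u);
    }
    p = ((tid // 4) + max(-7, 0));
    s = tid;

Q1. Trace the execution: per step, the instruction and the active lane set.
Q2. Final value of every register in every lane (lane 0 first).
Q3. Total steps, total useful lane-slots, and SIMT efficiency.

step 0: s <- ((tid + -2) % 4)        {0,1,2,3,4,5,6,7,8,9,10,11,12,13,14,15}
step 1: s <- u                       {0,1,2,3,4,5,6,7,8,9,10,11,12,13,14,15}
step 2: p <- (min(8, s) + max(p, 8)) {0,1,2,3,4,5,6,7,8,9,10,11,12,13,14,15}
step 3: p <- min(2, min(-8, u))      {0,1,2,3,4,5,6,7,8,9,10,11,12,13,14,15}
step 4: p <- ((u + tid) * 10)        {0,1,2,3,4,5,6,7,8,9,10,11,12,13,14,15}
step 5: eval ((u // 2) != 3)         {0,1,2,3,4,5,6,7,8,9,10,11,12,13,14,15}
step 6: s <- s                       {0,1,2,3,4,5,8,9,10,11,12,13,14,15}
step 7: u <- ((-1 % -2) - u)         {6,7}
step 8: p <- ((tid // 4) + max(-7, 0)) {0,1,2,3,4,5,6,7,8,9,10,11,12,13,14,15}
step 9: s <- tid                     {0,1,2,3,4,5,6,7,8,9,10,11,12,13,14,15}

Answer: 10 steps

s: 0,1,2,3,4,5,6,7,8,9,10,11,12,13,14,15
u: 0,1,2,3,4,5,-7,-8,8,9,10,11,12,13,14,15
p: 0,0,0,0,1,1,1,1,2,2,2,2,3,3,3,3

steps = 10; useful = 144; efficiency = 144/160 = 9/10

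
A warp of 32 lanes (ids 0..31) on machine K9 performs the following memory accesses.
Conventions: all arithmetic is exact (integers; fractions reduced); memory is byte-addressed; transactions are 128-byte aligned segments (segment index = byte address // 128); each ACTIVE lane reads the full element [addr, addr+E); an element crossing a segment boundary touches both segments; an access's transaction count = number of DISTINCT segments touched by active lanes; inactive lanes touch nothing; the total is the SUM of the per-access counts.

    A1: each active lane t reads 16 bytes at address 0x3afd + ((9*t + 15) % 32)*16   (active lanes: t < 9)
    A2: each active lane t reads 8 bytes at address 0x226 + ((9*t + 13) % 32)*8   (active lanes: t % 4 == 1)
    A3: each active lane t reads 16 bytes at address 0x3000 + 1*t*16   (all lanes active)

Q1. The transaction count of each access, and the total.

A1: 4 transactions
A2: 3 transactions
A3: 4 transactions

Answer: 4,3,4; total 11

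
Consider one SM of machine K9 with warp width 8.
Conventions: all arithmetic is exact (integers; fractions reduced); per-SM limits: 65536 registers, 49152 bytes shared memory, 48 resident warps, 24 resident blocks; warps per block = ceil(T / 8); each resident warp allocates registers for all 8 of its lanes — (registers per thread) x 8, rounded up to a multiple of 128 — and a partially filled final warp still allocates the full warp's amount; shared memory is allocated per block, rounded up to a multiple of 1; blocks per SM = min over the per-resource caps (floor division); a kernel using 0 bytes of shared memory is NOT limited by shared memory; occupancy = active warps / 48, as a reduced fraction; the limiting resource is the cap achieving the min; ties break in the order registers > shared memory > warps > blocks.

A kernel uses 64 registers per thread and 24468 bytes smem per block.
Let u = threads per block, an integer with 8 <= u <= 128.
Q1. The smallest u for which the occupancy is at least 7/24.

Answer: u = 49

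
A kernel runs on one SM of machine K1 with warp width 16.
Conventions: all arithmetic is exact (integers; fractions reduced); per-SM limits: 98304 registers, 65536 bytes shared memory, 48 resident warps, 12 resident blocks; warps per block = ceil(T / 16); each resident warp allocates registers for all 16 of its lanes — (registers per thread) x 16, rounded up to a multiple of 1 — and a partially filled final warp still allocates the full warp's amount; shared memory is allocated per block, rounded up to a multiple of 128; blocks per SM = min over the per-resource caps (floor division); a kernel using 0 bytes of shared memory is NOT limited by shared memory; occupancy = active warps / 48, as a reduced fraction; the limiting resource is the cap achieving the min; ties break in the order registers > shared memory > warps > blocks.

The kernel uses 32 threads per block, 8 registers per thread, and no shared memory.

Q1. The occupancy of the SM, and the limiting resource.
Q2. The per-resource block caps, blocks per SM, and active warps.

Answer: occupancy 1/2, limited by blocks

registers: 384 blocks
shared memory: no limit (kernel uses none)
warps: 24 blocks
blocks: 12 blocks

Answer: 12 blocks, 24 active warps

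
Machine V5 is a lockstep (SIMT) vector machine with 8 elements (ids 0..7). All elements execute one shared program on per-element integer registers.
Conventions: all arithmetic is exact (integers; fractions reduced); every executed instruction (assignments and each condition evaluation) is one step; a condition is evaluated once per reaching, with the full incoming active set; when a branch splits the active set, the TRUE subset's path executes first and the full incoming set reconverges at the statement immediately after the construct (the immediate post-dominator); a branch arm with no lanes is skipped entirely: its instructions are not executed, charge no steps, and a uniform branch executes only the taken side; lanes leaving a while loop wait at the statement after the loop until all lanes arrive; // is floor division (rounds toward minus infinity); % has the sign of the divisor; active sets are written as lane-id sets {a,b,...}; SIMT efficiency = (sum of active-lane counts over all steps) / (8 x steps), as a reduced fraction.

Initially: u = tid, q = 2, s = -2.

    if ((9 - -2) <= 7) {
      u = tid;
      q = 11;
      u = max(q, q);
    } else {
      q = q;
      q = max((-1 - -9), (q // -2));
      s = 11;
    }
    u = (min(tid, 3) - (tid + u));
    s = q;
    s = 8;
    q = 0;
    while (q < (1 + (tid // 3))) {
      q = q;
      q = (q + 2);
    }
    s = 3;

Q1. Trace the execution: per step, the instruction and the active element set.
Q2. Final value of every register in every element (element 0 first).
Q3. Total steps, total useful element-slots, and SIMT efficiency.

step 0: eval ((9 - -2) <= 7)         {0,1,2,3,4,5,6,7}
step 1: q <- q                       {0,1,2,3,4,5,6,7}
step 2: q <- max((-1 - -9), (q // -2)) {0,1,2,3,4,5,6,7}
step 3: s <- 11                      {0,1,2,3,4,5,6,7}
step 4: u <- (min(tid, 3) - (tid + u)) {0,1,2,3,4,5,6,7}
step 5: s <- q                       {0,1,2,3,4,5,6,7}
step 6: s <- 8                       {0,1,2,3,4,5,6,7}
step 7: q <- 0                       {0,1,2,3,4,5,6,7}
step 8: eval (q < (1 + (tid // 3)))  {0,1,2,3,4,5,6,7}
step 9: q <- q                       {0,1,2,3,4,5,6,7}
step 10: q <- (q + 2)                 {0,1,2,3,4,5,6,7}
step 11: eval (q < (1 + (tid // 3)))  {0,1,2,3,4,5,6,7}
step 12: q <- q                       {6,7}
step 13: q <- (q + 2)                 {6,7}
step 14: eval (q < (1 + (tid // 3)))  {6,7}
step 15: s <- 3                       {0,1,2,3,4,5,6,7}

Answer: 16 steps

u: 0,-1,-2,-3,-5,-7,-9,-11
q: 2,2,2,2,2,2,4,4
s: 3,3,3,3,3,3,3,3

steps = 16; useful = 110; efficiency = 110/128 = 55/64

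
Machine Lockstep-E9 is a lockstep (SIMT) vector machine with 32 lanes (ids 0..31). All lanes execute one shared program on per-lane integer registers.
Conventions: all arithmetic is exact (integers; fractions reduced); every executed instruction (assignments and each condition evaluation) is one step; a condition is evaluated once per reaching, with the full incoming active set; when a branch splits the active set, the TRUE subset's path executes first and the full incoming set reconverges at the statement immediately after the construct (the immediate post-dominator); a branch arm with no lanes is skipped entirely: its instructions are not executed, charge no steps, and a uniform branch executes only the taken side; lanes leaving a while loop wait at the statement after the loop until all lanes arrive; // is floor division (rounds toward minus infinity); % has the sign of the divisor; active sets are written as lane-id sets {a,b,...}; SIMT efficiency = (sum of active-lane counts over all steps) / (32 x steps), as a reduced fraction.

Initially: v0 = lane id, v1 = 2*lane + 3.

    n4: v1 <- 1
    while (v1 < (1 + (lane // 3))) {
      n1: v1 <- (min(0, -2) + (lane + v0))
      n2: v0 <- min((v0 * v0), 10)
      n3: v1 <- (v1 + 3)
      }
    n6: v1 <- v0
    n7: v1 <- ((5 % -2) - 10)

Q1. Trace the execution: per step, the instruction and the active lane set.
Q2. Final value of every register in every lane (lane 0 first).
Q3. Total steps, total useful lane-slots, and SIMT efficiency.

step 0: v1 <- 1                      {0,1,2,3,4,5,6,7,8,9,10,11,12,13,14,15,16,17,18,19,20,21,22,23,24,25,26,27,28,29,30,31}
step 1: eval (v1 < (1 + (lane // 3))) {0,1,2,3,4,5,6,7,8,9,10,11,12,13,14,15,16,17,18,19,20,21,22,23,24,25,26,27,28,29,30,31}
step 2: v1 <- (min(0, -2) + (lane + v0)) {3,4,5,6,7,8,9,10,11,12,13,14,15,16,17,18,19,20,21,22,23,24,25,26,27,28,29,30,31}
step 3: v0 <- min((v0 * v0), 10)     {3,4,5,6,7,8,9,10,11,12,13,14,15,16,17,18,19,20,21,22,23,24,25,26,27,28,29,30,31}
step 4: v1 <- (v1 + 3)               {3,4,5,6,7,8,9,10,11,12,13,14,15,16,17,18,19,20,21,22,23,24,25,26,27,28,29,30,31}
step 5: eval (v1 < (1 + (lane // 3))) {3,4,5,6,7,8,9,10,11,12,13,14,15,16,17,18,19,20,21,22,23,24,25,26,27,28,29,30,31}
step 6: v1 <- v0                     {0,1,2,3,4,5,6,7,8,9,10,11,12,13,14,15,16,17,18,19,20,21,22,23,24,25,26,27,28,29,30,31}
step 7: v1 <- ((5 % -2) - 10)        {0,1,2,3,4,5,6,7,8,9,10,11,12,13,14,15,16,17,18,19,20,21,22,23,24,25,26,27,28,29,30,31}

Answer: 8 steps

v0: 0,1,2,9,10,10,10,10,10,10,10,10,10,10,10,10,10,10,10,10,10,10,10,10,10,10,10,10,10,10,10,10
v1: -11,-11,-11,-11,-11,-11,-11,-11,-11,-11,-11,-11,-11,-11,-11,-11,-11,-11,-11,-11,-11,-11,-11,-11,-11,-11,-11,-11,-11,-11,-11,-11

steps = 8; useful = 244; efficiency = 244/256 = 61/64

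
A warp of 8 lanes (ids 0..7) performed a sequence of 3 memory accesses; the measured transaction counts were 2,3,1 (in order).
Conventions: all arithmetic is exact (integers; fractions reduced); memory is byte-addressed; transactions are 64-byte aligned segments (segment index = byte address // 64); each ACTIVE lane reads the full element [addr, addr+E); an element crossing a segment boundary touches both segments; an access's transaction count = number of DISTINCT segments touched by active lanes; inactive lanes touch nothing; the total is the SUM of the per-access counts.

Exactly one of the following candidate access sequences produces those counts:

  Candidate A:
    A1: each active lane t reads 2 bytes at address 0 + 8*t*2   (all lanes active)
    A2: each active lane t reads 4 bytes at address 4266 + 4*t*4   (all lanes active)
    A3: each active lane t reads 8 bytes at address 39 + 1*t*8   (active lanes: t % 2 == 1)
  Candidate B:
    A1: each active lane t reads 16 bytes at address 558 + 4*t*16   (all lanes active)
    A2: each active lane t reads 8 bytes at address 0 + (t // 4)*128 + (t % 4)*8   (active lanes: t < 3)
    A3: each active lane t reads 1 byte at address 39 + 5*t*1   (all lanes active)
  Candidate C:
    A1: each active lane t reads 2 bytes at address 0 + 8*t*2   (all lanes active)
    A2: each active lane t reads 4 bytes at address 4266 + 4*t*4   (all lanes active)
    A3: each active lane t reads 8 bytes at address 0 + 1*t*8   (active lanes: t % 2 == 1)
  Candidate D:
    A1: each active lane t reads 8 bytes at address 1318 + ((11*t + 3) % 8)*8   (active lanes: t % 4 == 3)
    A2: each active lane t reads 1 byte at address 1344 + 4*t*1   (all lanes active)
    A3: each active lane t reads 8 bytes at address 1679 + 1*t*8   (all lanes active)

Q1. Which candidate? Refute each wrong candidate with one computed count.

A: A3 gives 2 transactions, not 1
B: A1 gives 8 transactions, not 2
D: A2 gives 1 transaction, not 3
C: all counts match (2,3,1)

Answer: C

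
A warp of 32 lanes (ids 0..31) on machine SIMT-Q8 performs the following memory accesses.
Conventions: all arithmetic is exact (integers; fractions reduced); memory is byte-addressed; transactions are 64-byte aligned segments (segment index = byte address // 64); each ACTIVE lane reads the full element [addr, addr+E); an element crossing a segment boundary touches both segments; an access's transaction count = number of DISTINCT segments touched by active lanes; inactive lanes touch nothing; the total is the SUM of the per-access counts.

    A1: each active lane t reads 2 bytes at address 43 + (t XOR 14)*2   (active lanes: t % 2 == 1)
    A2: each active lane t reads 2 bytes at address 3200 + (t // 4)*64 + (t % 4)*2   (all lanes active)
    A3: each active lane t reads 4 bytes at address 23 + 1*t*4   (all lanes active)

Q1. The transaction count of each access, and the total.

A1: 2 transactions
A2: 8 transactions
A3: 3 transactions

Answer: 2,8,3; total 13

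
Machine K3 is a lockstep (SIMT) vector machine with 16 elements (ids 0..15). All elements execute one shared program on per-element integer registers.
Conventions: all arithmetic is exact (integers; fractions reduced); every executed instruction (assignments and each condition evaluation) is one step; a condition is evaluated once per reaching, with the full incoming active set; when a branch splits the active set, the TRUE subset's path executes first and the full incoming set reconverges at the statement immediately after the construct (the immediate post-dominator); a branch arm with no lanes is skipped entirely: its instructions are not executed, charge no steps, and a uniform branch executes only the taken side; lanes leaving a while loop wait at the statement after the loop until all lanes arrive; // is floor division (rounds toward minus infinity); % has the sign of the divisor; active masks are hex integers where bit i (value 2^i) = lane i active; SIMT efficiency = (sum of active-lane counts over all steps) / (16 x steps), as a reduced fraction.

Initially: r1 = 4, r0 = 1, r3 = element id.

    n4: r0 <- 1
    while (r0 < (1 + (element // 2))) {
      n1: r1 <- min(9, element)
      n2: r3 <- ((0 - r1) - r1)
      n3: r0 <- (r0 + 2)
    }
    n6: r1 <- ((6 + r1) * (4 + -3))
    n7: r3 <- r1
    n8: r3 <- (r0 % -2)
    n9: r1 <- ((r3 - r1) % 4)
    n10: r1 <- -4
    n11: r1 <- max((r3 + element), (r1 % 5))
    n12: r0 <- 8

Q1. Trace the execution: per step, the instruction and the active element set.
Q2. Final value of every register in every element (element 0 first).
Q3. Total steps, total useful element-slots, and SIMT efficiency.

step 0: r0 <- 1                      0xffff
step 1: eval (r0 < (1 + (element // 2))) 0xffff
step 2: r1 <- min(9, element)        0xfffc
step 3: r3 <- ((0 - r1) - r1)        0xfffc
step 4: r0 <- (r0 + 2)               0xfffc
step 5: eval (r0 < (1 + (element // 2))) 0xfffc
step 6: r1 <- min(9, element)        0xffc0
step 7: r3 <- ((0 - r1) - r1)        0xffc0
step 8: r0 <- (r0 + 2)               0xffc0
step 9: eval (r0 < (1 + (element // 2))) 0xffc0
step 10: r1 <- min(9, element)        0xfc00
step 11: r3 <- ((0 - r1) - r1)        0xfc00
step 12: r0 <- (r0 + 2)               0xfc00
step 13: eval (r0 < (1 + (element // 2))) 0xfc00
step 14: r1 <- min(9, element)        0xc000
step 15: r3 <- ((0 - r1) - r1)        0xc000
step 16: r0 <- (r0 + 2)               0xc000
step 17: eval (r0 < (1 + (element // 2))) 0xc000
step 18: r1 <- ((6 + r1) * (4 + -3))  0xffff
step 19: r3 <- r1                     0xffff
step 20: r3 <- (r0 % -2)              0xffff
step 21: r1 <- ((r3 - r1) % 4)        0xffff
step 22: r1 <- -4                     0xffff
step 23: r1 <- max((r3 + element), (r1 % 5)) 0xffff
step 24: r0 <- 8                      0xffff

Answer: 25 steps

r1: 1,1,1,2,3,4,5,6,7,8,9,10,11,12,13,14
r0: 8,8,8,8,8,8,8,8,8,8,8,8,8,8,8,8
r3: -1,-1,-1,-1,-1,-1,-1,-1,-1,-1,-1,-1,-1,-1,-1,-1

steps = 25; useful = 272; efficiency = 272/400 = 17/25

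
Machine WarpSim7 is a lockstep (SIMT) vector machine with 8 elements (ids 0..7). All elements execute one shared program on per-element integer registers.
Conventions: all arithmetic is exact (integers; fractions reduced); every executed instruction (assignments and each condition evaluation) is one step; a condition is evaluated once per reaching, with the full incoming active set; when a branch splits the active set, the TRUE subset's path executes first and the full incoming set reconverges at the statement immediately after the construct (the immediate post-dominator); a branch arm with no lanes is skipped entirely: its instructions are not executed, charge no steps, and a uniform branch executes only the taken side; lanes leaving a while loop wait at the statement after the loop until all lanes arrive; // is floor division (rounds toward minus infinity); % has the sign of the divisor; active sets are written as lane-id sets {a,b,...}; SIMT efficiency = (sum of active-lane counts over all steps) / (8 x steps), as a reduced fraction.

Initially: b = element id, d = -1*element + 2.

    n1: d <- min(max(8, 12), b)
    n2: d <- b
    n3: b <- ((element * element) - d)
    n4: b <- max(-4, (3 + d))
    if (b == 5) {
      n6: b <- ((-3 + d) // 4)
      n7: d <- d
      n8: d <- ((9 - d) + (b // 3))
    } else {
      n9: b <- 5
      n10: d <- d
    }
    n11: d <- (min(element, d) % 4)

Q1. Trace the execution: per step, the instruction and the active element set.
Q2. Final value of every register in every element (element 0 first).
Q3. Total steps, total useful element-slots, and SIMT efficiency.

step 0: d <- min(max(8, 12), b)      {0,1,2,3,4,5,6,7}
step 1: d <- b                       {0,1,2,3,4,5,6,7}
step 2: b <- ((element * element) - d) {0,1,2,3,4,5,6,7}
step 3: b <- max(-4, (3 + d))        {0,1,2,3,4,5,6,7}
step 4: eval (b == 5)                {0,1,2,3,4,5,6,7}
step 5: b <- ((-3 + d) // 4)         {2}
step 6: d <- d                       {2}
step 7: d <- ((9 - d) + (b // 3))    {2}
step 8: b <- 5                       {0,1,3,4,5,6,7}
step 9: d <- d                       {0,1,3,4,5,6,7}
step 10: d <- (min(element, d) % 4)   {0,1,2,3,4,5,6,7}

Answer: 11 steps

b: 5,5,-1,5,5,5,5,5
d: 0,1,2,3,0,1,2,3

steps = 11; useful = 65; efficiency = 65/88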